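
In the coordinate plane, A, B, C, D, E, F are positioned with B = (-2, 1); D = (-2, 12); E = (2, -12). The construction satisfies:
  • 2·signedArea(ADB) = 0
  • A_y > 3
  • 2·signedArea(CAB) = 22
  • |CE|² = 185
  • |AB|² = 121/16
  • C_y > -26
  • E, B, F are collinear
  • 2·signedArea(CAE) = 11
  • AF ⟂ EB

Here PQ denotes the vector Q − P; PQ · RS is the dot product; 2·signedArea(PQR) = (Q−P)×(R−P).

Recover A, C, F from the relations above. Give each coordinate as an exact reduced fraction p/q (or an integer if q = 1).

1. A_x = -2  [2·signedArea(ADB) = 0]
2. A_y = 15/4  [|AB|² = 121/16]
   → A = (-2, 15/4)
3. C_x = 6  [2·signedArea(CAE) = 11 ∩ 2·signedArea(CAB) = 22]
4. C_y = -25  [2·signedArea(CAE) = 11 ∩ 2·signedArea(CAB) = 22]
   → C = (6, -25)
5. F_x = -513/185  [E, B, F are collinear ∩ AF ⟂ EB]
6. F_y = 2599/740  [E, B, F are collinear ∩ AF ⟂ EB]
   → F = (-513/185, 2599/740)

A = (-2, 15/4)
C = (6, -25)
F = (-513/185, 2599/740)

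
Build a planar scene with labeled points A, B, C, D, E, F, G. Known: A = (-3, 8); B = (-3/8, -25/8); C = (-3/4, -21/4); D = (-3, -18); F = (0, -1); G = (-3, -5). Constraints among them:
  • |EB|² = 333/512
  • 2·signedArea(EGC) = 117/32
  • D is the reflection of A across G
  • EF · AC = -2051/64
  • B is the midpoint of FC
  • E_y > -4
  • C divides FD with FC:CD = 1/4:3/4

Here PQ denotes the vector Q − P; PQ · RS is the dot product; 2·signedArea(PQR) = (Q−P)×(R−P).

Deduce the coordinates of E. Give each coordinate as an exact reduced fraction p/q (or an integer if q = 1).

1. E_x = -33/32  [EF · AC = -2051/64 ∩ 2·signedArea(EGC) = 117/32]
2. E_y = -115/32  [EF · AC = -2051/64 ∩ 2·signedArea(EGC) = 117/32]
   → E = (-33/32, -115/32)

E = (-33/32, -115/32)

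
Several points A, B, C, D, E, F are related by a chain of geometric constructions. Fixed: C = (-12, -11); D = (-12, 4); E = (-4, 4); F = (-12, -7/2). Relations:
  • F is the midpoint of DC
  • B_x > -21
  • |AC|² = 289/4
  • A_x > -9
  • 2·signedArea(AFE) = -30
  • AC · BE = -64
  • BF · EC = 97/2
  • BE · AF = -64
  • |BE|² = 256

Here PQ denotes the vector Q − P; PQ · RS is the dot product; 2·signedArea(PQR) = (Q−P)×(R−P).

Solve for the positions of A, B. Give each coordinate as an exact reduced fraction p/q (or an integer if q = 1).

A = (-8, -7/2)
B = (-20, 4)

1. A_x = -8  [line -15/2·x + 8·y + -32 = 0 ∩ |AC|² = 289/4]
2. A_y = -7/2  [line -15/2·x + 8·y + -32 = 0 ∩ |AC|² = 289/4]
   → A = (-8, -7/2)
3. B_x = -20  [AC · BE = -64 ∩ BE · AF = -64]
4. B_y = 4  [AC · BE = -64 ∩ BE · AF = -64]
   → B = (-20, 4)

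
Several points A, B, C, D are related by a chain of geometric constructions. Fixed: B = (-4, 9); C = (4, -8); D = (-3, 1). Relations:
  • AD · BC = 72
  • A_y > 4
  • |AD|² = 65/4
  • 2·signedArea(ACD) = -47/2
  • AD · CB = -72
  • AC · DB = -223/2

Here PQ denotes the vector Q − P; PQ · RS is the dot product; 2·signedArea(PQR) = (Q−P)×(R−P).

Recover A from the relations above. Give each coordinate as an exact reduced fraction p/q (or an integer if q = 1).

1. A_x = -7/2  [AD · CB = -72 ∩ 2·signedArea(ACD) = -47/2]
2. A_y = 5  [AD · CB = -72 ∩ 2·signedArea(ACD) = -47/2]
   → A = (-7/2, 5)

A = (-7/2, 5)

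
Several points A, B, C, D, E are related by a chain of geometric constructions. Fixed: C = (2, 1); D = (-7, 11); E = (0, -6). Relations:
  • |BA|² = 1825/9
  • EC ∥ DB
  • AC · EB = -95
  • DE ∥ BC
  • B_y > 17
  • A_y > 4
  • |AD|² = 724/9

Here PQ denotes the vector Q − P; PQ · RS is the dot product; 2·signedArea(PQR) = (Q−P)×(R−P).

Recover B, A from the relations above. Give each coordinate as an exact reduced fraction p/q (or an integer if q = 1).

1. B_x = -5  [DE ∥ BC ∩ EC ∥ DB]
2. B_y = 18  [DE ∥ BC ∩ EC ∥ DB]
   → B = (-5, 18)
3. A_x = -1  [line 5·x + -24·y + 109 = 0 ∩ |AD|² = 724/9]
4. A_y = 13/3  [line 5·x + -24·y + 109 = 0 ∩ |AD|² = 724/9]
   → A = (-1, 13/3)

A = (-1, 13/3)
B = (-5, 18)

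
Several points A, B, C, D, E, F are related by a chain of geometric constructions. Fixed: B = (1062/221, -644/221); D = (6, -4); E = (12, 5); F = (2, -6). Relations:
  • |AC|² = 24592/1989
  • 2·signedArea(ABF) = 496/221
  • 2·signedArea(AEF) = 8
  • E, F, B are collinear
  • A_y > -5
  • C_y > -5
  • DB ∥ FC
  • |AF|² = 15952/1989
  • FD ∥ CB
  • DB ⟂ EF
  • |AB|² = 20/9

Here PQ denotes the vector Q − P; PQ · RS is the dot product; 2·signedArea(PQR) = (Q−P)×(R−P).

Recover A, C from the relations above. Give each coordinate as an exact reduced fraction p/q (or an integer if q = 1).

1. A_x = 2830/663  [line 11·x + -10·y + -90 = 0 ∩ |AF|² = 15952/1989]
2. A_y = -2854/663  [line 11·x + -10·y + -90 = 0 ∩ |AF|² = 15952/1989]
   → A = (2830/663, -2854/663)
3. C_x = 178/221  [FD ∥ CB ∩ DB ∥ FC]
4. C_y = -1086/221  [FD ∥ CB ∩ DB ∥ FC]
   → C = (178/221, -1086/221)

A = (2830/663, -2854/663)
C = (178/221, -1086/221)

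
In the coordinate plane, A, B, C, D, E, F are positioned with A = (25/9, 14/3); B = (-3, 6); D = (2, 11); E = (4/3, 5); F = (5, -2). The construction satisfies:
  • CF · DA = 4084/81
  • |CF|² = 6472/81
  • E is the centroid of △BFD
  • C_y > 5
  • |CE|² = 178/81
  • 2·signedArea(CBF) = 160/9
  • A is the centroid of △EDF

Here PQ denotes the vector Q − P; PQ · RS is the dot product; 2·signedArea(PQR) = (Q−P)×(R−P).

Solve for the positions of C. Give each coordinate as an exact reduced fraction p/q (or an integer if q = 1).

1. C_x = -1/9  [2·signedArea(CBF) = 160/9 ∩ CF · DA = 4084/81]
2. C_y = 16/3  [2·signedArea(CBF) = 160/9 ∩ CF · DA = 4084/81]
   → C = (-1/9, 16/3)

C = (-1/9, 16/3)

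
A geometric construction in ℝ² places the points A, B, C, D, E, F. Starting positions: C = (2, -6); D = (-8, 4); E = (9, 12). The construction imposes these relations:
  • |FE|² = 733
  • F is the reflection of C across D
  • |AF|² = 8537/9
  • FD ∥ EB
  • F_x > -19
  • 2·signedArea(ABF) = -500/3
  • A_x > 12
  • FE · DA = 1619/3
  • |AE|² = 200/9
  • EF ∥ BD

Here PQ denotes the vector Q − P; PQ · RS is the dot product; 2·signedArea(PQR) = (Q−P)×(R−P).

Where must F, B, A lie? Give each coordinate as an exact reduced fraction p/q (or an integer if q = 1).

1. F_x = -18  [F is the reflection of C across D]
2. F_y = 14  [F is the reflection of C across D]
   → F = (-18, 14)
3. B_x = 19  [EF ∥ BD ∩ FD ∥ EB]
4. B_y = 2  [EF ∥ BD ∩ FD ∥ EB]
   → B = (19, 2)
5. A_x = 37/3  [2·signedArea(ABF) = -500/3 ∩ FE · DA = 1619/3]
6. A_y = 26/3  [2·signedArea(ABF) = -500/3 ∩ FE · DA = 1619/3]
   → A = (37/3, 26/3)

A = (37/3, 26/3)
B = (19, 2)
F = (-18, 14)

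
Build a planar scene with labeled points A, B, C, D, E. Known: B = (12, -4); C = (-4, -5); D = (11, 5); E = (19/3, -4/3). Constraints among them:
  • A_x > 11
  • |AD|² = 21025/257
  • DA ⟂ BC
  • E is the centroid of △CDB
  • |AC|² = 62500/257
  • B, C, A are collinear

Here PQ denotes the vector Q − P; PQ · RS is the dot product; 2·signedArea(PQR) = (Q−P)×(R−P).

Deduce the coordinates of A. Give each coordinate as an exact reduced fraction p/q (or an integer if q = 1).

A = (2972/257, -1035/257)

1. A_x = 2972/257  [B, C, A are collinear ∩ DA ⟂ BC]
2. A_y = -1035/257  [B, C, A are collinear ∩ DA ⟂ BC]
   → A = (2972/257, -1035/257)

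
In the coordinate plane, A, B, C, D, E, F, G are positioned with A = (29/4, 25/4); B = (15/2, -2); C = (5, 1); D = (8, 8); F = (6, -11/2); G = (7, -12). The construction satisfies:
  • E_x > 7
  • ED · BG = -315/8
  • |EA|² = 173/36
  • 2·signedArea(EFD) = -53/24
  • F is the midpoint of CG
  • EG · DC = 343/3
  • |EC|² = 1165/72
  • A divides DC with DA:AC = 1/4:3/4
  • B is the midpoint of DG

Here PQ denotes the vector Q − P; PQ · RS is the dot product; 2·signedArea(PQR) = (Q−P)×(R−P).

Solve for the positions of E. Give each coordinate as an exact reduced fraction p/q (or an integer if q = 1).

E = (91/12, 49/12)

1. E_x = 91/12  [EG · DC = 343/3 ∩ 2·signedArea(EFD) = -53/24]
2. E_y = 49/12  [EG · DC = 343/3 ∩ 2·signedArea(EFD) = -53/24]
   → E = (91/12, 49/12)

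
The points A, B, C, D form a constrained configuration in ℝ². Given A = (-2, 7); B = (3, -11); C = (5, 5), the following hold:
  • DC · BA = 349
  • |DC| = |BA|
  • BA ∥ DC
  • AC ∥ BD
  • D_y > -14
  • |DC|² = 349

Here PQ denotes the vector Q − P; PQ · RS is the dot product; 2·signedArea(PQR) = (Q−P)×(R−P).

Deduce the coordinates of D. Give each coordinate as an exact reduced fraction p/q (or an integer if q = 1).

D = (10, -13)

1. D_x = 10  [BA ∥ DC ∩ AC ∥ BD]
2. D_y = -13  [BA ∥ DC ∩ AC ∥ BD]
   → D = (10, -13)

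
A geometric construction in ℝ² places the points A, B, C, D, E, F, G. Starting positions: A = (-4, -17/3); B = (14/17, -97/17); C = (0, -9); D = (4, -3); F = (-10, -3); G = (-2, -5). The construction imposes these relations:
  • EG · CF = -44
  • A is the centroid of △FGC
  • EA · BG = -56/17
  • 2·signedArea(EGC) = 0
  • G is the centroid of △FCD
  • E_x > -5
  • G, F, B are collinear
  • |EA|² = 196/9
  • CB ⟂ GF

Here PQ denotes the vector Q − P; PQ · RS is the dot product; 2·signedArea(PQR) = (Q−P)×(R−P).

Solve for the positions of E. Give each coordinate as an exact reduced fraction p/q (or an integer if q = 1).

1. E_x = -4  [2·signedArea(EGC) = 0 ∩ EA · BG = -56/17]
2. E_y = -1  [2·signedArea(EGC) = 0 ∩ EA · BG = -56/17]
   → E = (-4, -1)

E = (-4, -1)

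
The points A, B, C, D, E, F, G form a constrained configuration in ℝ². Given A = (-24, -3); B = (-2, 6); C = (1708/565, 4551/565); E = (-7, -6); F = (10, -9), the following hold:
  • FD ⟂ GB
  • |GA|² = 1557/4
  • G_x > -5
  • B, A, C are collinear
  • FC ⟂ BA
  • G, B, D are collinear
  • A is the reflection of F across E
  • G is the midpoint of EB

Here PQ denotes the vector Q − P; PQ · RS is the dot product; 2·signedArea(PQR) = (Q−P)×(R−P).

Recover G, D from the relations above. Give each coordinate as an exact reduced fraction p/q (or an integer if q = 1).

1. G_x = -9/2  [G is the midpoint of EB]
2. G_y = 0  [G is the midpoint of EB]
   → G = (-9/2, 0)
3. D_x = -938/169  [G, B, D are collinear ∩ FD ⟂ GB]
4. D_y = -426/169  [G, B, D are collinear ∩ FD ⟂ GB]
   → D = (-938/169, -426/169)

D = (-938/169, -426/169)
G = (-9/2, 0)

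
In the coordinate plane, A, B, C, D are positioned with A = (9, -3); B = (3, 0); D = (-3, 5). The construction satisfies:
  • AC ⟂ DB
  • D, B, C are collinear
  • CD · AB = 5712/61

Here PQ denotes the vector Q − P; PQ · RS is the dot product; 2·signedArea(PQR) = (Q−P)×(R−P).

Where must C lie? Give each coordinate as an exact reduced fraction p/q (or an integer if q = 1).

C = (489/61, -255/61)

1. C_x = 489/61  [D, B, C are collinear ∩ AC ⟂ DB]
2. C_y = -255/61  [D, B, C are collinear ∩ AC ⟂ DB]
   → C = (489/61, -255/61)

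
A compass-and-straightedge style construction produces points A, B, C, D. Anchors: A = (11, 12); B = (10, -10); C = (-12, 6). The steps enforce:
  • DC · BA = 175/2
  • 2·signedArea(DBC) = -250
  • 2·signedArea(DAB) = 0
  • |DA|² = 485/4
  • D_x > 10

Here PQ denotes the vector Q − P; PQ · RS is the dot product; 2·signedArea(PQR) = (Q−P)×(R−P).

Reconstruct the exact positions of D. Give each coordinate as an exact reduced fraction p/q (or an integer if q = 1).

1. D_x = 21/2  [2·signedArea(DAB) = 0 ∩ DC · BA = 175/2]
2. D_y = 1  [2·signedArea(DAB) = 0 ∩ DC · BA = 175/2]
   → D = (21/2, 1)

D = (21/2, 1)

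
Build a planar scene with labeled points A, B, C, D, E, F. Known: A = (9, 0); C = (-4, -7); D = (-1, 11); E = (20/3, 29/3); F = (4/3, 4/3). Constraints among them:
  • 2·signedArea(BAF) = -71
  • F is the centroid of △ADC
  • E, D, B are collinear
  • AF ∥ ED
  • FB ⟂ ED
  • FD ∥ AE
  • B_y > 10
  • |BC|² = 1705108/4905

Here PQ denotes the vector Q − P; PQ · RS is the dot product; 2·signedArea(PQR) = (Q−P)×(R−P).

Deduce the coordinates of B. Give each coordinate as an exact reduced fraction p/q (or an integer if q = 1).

1. B_x = 4736/1635  [E, D, B are collinear ∩ FB ⟂ ED]
2. B_y = 16877/1635  [E, D, B are collinear ∩ FB ⟂ ED]
   → B = (4736/1635, 16877/1635)

B = (4736/1635, 16877/1635)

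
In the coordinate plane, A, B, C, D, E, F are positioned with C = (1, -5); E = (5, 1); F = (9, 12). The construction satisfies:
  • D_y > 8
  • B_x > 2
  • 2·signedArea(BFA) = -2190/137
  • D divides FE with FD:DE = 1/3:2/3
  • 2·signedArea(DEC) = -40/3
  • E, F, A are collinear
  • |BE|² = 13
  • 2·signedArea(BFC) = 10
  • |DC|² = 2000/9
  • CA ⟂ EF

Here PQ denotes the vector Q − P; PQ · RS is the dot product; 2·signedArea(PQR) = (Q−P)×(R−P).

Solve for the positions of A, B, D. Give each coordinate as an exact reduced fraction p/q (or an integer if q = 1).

1. A_x = 357/137  [E, F, A are collinear ∩ CA ⟂ EF]
2. A_y = -765/137  [E, F, A are collinear ∩ CA ⟂ EF]
   → A = (357/137, -765/137)
3. B_x = 3  [2·signedArea(BFC) = 10 ∩ 2·signedArea(BFA) = -2190/137]
4. B_y = -2  [2·signedArea(BFC) = 10 ∩ 2·signedArea(BFA) = -2190/137]
   → B = (3, -2)
5. D_x = 23/3  [D divides FE with FD:DE = 1/3:2/3]
6. D_y = 25/3  [D divides FE with FD:DE = 1/3:2/3]
   → D = (23/3, 25/3)

A = (357/137, -765/137)
B = (3, -2)
D = (23/3, 25/3)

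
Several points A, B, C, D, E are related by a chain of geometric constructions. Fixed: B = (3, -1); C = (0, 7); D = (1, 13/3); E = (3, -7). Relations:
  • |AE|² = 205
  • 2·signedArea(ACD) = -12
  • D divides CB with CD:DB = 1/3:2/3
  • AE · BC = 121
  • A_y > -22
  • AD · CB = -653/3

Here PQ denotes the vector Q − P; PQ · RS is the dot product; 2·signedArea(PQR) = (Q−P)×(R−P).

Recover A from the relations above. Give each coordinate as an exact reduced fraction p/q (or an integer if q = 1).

1. A_x = 6  [2·signedArea(ACD) = -12 ∩ AD · CB = -653/3]
2. A_y = -21  [2·signedArea(ACD) = -12 ∩ AD · CB = -653/3]
   → A = (6, -21)

A = (6, -21)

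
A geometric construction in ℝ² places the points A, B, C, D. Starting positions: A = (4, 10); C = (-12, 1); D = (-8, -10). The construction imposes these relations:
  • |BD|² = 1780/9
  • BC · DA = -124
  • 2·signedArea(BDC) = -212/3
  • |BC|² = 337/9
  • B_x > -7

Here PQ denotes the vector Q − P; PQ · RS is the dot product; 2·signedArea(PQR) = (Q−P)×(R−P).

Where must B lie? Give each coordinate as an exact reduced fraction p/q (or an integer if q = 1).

B = (-20/3, 4)

1. B_x = -20/3  [BC · DA = -124 ∩ 2·signedArea(BDC) = -212/3]
2. B_y = 4  [BC · DA = -124 ∩ 2·signedArea(BDC) = -212/3]
   → B = (-20/3, 4)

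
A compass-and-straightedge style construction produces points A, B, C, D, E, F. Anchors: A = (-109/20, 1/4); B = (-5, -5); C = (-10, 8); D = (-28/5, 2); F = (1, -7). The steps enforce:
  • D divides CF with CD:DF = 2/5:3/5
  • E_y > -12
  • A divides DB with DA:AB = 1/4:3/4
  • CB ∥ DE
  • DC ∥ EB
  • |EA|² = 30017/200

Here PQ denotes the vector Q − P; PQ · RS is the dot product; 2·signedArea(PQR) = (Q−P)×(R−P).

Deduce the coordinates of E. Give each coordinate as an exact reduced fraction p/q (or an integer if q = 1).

E = (-3/5, -11)

1. E_x = -3/5  [DC ∥ EB ∩ CB ∥ DE]
2. E_y = -11  [DC ∥ EB ∩ CB ∥ DE]
   → E = (-3/5, -11)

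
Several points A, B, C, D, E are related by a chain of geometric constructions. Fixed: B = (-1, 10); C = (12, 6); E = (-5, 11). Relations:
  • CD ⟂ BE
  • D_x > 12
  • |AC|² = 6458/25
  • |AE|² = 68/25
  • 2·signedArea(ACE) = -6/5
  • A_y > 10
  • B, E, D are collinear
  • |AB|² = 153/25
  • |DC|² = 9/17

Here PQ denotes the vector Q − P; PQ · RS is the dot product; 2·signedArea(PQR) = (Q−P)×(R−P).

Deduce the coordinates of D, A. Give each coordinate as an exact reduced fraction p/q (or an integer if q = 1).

1. D_x = 207/17  [B, E, D are collinear ∩ CD ⟂ BE]
2. D_y = 114/17  [B, E, D are collinear ∩ CD ⟂ BE]
   → D = (207/17, 114/17)
3. A_x = -17/5  [line -5·x + -17·y + 816/5 = 0 ∩ |AB|² = 153/25]
4. A_y = 53/5  [line -5·x + -17·y + 816/5 = 0 ∩ |AB|² = 153/25]
   → A = (-17/5, 53/5)

A = (-17/5, 53/5)
D = (207/17, 114/17)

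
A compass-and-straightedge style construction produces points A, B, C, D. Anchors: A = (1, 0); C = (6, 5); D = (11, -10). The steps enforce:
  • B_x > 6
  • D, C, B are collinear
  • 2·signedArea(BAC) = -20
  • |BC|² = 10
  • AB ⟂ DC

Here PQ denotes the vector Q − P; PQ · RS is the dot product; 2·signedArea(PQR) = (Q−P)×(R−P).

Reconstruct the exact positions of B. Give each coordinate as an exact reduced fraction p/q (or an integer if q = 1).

1. B_x = 7  [D, C, B are collinear ∩ AB ⟂ DC]
2. B_y = 2  [D, C, B are collinear ∩ AB ⟂ DC]
   → B = (7, 2)

B = (7, 2)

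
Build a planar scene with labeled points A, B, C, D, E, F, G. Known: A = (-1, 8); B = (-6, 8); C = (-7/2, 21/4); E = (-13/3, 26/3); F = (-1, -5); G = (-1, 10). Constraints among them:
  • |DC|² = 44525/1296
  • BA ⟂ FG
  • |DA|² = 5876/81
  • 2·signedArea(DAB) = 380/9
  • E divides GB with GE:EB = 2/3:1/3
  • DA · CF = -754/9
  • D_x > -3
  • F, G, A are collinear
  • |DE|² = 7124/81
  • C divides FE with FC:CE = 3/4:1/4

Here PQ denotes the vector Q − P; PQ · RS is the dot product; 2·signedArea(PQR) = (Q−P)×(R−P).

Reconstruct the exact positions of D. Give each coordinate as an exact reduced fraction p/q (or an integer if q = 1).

D = (-19/9, -4/9)

1. D_x = -19/9  [2·signedArea(DAB) = 380/9 ∩ DA · CF = -754/9]
2. D_y = -4/9  [2·signedArea(DAB) = 380/9 ∩ DA · CF = -754/9]
   → D = (-19/9, -4/9)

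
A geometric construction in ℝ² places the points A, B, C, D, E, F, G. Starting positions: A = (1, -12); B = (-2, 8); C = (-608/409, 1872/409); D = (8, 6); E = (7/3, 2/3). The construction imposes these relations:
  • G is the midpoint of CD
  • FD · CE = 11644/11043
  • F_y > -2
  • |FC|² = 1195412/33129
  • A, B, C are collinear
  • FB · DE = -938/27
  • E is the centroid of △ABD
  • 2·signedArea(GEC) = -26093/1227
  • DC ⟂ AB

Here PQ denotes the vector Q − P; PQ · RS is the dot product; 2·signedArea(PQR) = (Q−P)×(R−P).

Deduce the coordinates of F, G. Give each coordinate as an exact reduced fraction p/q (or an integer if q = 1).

F = (4/9, -10/9)
G = (1332/409, 2163/409)

1. F_x = 4/9  [FD · CE = 11644/11043 ∩ FB · DE = -938/27]
2. F_y = -10/9  [FD · CE = 11644/11043 ∩ FB · DE = -938/27]
   → F = (4/9, -10/9)
3. G_x = 1332/409  [G is the midpoint of CD]
4. G_y = 2163/409  [G is the midpoint of CD]
   → G = (1332/409, 2163/409)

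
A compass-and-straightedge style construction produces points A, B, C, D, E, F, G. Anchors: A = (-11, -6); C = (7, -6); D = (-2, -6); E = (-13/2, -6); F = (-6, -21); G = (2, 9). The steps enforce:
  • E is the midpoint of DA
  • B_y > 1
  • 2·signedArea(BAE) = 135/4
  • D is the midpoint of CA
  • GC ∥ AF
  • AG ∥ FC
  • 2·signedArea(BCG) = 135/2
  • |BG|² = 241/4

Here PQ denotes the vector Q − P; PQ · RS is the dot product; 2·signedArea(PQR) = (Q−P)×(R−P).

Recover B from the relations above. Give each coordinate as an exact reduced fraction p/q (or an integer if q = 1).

1. B_x = 0  [2·signedArea(BAE) = 135/4 ∩ 2·signedArea(BCG) = 135/2]
2. B_y = 3/2  [2·signedArea(BAE) = 135/4 ∩ 2·signedArea(BCG) = 135/2]
   → B = (0, 3/2)

B = (0, 3/2)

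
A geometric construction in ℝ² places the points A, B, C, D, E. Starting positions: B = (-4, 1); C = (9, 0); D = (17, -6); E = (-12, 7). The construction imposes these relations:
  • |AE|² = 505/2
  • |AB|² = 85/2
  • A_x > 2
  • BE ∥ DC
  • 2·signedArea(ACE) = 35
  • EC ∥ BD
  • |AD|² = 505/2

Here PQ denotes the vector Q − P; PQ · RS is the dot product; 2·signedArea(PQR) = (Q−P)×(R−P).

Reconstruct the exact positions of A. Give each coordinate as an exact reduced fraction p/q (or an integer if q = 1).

A = (5/2, 1/2)

1. A_x = 5/2  [line -7·x + -21·y + 28 = 0 ∩ |AB|² = 85/2]
2. A_y = 1/2  [line -7·x + -21·y + 28 = 0 ∩ |AB|² = 85/2]
   → A = (5/2, 1/2)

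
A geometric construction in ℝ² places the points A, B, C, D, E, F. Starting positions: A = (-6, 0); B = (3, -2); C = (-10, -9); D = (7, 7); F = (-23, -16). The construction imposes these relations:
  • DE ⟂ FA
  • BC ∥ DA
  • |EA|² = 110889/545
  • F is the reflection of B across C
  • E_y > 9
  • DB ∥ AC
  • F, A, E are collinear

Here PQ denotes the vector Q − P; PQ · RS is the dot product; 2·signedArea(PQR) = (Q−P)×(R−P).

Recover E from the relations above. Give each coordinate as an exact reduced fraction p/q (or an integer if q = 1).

E = (2391/545, 5328/545)

1. E_x = 2391/545  [F, A, E are collinear ∩ DE ⟂ FA]
2. E_y = 5328/545  [F, A, E are collinear ∩ DE ⟂ FA]
   → E = (2391/545, 5328/545)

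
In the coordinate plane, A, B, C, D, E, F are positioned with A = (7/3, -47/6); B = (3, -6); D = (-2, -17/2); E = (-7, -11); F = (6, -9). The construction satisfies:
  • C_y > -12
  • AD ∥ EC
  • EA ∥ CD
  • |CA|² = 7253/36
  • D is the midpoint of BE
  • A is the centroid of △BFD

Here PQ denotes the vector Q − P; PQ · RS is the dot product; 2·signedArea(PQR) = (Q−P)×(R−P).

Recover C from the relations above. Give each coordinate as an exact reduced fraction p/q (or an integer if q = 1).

C = (-34/3, -35/3)

1. C_x = -34/3  [EA ∥ CD ∩ AD ∥ EC]
2. C_y = -35/3  [EA ∥ CD ∩ AD ∥ EC]
   → C = (-34/3, -35/3)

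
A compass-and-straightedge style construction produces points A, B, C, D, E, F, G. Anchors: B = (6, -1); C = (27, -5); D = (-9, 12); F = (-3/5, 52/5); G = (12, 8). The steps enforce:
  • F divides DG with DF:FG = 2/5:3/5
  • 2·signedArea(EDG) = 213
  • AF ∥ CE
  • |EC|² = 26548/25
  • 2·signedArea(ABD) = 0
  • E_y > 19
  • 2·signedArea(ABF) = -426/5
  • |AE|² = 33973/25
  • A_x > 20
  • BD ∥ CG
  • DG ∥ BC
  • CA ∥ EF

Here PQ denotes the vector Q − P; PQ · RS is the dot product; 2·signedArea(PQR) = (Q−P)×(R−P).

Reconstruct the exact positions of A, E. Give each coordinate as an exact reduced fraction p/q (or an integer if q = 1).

A = (21, -14)
E = (27/5, 97/5)

1. A_x = 21  [2·signedArea(ABD) = 0 ∩ 2·signedArea(ABF) = -426/5]
2. A_y = -14  [2·signedArea(ABD) = 0 ∩ 2·signedArea(ABF) = -426/5]
   → A = (21, -14)
3. E_x = 27/5  [CA ∥ EF ∩ AF ∥ CE]
4. E_y = 97/5  [CA ∥ EF ∩ AF ∥ CE]
   → E = (27/5, 97/5)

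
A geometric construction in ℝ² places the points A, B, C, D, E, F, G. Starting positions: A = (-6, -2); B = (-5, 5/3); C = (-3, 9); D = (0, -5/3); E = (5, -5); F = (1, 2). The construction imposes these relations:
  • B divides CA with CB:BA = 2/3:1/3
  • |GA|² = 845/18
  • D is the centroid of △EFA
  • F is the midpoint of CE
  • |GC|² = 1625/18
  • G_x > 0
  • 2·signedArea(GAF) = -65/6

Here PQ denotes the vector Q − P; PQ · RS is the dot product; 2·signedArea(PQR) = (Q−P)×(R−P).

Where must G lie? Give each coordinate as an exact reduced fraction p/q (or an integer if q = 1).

1. G_x = 1/2  [line -4·x + 7·y + 5/6 = 0 ∩ |GA|² = 845/18]
2. G_y = 1/6  [line -4·x + 7·y + 5/6 = 0 ∩ |GA|² = 845/18]
   → G = (1/2, 1/6)

G = (1/2, 1/6)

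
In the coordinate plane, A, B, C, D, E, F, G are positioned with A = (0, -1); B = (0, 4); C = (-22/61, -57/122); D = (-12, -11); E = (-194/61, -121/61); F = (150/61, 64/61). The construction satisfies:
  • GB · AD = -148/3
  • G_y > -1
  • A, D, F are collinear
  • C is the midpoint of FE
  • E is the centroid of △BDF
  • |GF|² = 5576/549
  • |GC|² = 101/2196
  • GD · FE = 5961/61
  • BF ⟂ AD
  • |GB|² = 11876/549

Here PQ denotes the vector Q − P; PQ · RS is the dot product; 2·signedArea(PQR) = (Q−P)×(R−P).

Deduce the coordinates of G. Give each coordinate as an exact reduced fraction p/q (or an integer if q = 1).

1. G_x = -44/183  [GD · FE = 5961/61 ∩ GB · AD = -148/3]
2. G_y = -118/183  [GD · FE = 5961/61 ∩ GB · AD = -148/3]
   → G = (-44/183, -118/183)

G = (-44/183, -118/183)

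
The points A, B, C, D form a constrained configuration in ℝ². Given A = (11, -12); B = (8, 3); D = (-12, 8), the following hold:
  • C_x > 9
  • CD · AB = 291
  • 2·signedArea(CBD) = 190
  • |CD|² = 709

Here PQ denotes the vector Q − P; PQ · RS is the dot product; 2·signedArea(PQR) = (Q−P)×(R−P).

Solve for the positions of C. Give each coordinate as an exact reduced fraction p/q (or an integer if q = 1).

C = (10, -7)

1. C_x = 10  [CD · AB = 291 ∩ 2·signedArea(CBD) = 190]
2. C_y = -7  [CD · AB = 291 ∩ 2·signedArea(CBD) = 190]
   → C = (10, -7)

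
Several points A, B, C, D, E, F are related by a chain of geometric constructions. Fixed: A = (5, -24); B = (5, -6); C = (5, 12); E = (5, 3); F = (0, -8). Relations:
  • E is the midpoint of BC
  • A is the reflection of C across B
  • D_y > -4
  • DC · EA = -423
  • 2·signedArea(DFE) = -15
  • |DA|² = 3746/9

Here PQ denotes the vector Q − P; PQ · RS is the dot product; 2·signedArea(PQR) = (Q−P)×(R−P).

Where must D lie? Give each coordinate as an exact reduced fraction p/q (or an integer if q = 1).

1. D_x = 10/3  [DC · EA = -423 ∩ 2·signedArea(DFE) = -15]
2. D_y = -11/3  [DC · EA = -423 ∩ 2·signedArea(DFE) = -15]
   → D = (10/3, -11/3)

D = (10/3, -11/3)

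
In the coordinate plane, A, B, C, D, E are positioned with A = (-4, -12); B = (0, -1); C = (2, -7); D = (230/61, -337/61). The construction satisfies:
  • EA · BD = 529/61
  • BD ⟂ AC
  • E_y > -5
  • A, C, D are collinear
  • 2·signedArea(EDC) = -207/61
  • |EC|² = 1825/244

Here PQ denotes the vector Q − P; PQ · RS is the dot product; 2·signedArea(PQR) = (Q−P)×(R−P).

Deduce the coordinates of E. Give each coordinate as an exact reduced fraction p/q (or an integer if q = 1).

1. E_x = 345/122  [line 90/61·x + -108/61·y + -729/61 = 0 ∩ |EC|² = 1825/244]
2. E_y = -268/61  [line 90/61·x + -108/61·y + -729/61 = 0 ∩ |EC|² = 1825/244]
   → E = (345/122, -268/61)

E = (345/122, -268/61)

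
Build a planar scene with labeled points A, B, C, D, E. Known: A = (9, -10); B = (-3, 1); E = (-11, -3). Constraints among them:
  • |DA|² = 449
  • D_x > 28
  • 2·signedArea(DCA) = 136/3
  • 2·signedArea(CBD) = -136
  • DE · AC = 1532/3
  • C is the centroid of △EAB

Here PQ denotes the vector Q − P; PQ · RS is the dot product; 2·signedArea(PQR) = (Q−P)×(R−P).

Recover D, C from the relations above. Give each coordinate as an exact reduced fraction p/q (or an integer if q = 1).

C = (-5/3, -4)
D = (29, -17)

1. C_x = -5/3  [C is the centroid of △EAB]
2. C_y = -4  [C is the centroid of △EAB]
   → C = (-5/3, -4)
3. D_x = 29  [DE · AC = 1532/3 ∩ 2·signedArea(DCA) = 136/3]
4. D_y = -17  [DE · AC = 1532/3 ∩ 2·signedArea(DCA) = 136/3]
   → D = (29, -17)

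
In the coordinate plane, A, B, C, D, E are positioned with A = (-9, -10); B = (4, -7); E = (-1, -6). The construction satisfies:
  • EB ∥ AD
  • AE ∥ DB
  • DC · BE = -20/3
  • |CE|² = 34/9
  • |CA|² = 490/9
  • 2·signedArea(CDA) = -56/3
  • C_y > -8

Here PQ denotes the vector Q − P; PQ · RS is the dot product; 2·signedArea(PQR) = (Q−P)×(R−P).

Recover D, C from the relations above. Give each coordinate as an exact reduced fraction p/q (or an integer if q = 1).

C = (-2, -23/3)
D = (-4, -11)

1. D_x = -4  [AE ∥ DB ∩ EB ∥ AD]
2. D_y = -11  [AE ∥ DB ∩ EB ∥ AD]
   → D = (-4, -11)
3. C_x = -2  [2·signedArea(CDA) = -56/3 ∩ DC · BE = -20/3]
4. C_y = -23/3  [2·signedArea(CDA) = -56/3 ∩ DC · BE = -20/3]
   → C = (-2, -23/3)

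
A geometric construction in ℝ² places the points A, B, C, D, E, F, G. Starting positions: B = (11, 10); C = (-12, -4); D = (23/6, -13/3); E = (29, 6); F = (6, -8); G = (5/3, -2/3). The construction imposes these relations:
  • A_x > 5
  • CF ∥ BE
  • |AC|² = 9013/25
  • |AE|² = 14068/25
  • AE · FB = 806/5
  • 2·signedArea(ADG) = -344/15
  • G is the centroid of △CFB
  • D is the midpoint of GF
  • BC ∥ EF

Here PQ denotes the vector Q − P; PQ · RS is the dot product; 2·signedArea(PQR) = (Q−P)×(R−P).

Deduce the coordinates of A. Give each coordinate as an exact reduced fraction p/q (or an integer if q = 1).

1. A_x = 27/5  [AE · FB = 806/5 ∩ 2·signedArea(ADG) = -344/15]
2. A_y = 18/5  [AE · FB = 806/5 ∩ 2·signedArea(ADG) = -344/15]
   → A = (27/5, 18/5)

A = (27/5, 18/5)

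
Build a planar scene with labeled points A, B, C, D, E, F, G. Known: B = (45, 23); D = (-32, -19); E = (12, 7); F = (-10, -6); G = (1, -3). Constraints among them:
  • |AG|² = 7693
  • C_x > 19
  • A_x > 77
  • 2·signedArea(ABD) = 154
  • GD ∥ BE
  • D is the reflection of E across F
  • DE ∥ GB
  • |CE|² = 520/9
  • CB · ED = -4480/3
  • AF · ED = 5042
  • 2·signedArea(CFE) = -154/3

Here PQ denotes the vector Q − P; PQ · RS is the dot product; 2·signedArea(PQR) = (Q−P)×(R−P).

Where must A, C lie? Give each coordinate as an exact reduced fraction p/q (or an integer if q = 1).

A = (78, 39)
C = (58/3, 9)

1. A_x = 78  [2·signedArea(ABD) = 154 ∩ AF · ED = 5042]
2. A_y = 39  [2·signedArea(ABD) = 154 ∩ AF · ED = 5042]
   → A = (78, 39)
3. C_x = 58/3  [CB · ED = -4480/3 ∩ 2·signedArea(CFE) = -154/3]
4. C_y = 9  [CB · ED = -4480/3 ∩ 2·signedArea(CFE) = -154/3]
   → C = (58/3, 9)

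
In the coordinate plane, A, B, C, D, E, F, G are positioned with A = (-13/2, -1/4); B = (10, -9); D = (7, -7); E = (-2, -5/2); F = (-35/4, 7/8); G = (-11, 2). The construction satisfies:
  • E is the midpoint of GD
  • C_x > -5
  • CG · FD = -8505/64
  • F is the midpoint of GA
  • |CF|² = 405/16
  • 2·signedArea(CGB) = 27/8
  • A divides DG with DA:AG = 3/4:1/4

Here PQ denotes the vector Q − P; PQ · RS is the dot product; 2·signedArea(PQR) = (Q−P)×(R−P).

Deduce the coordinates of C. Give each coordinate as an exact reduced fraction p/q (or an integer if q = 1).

C = (-17/4, -11/8)

1. C_x = -17/4  [CG · FD = -8505/64 ∩ 2·signedArea(CGB) = 27/8]
2. C_y = -11/8  [CG · FD = -8505/64 ∩ 2·signedArea(CGB) = 27/8]
   → C = (-17/4, -11/8)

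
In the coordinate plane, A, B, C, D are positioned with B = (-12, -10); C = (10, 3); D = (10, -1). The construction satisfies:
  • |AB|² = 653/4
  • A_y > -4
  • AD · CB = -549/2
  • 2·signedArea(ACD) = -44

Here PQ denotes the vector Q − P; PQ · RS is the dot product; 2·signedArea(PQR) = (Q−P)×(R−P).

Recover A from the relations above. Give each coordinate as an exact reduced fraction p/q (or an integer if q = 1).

1. A_x = -1  [AD · CB = -549/2 ∩ 2·signedArea(ACD) = -44]
2. A_y = -7/2  [AD · CB = -549/2 ∩ 2·signedArea(ACD) = -44]
   → A = (-1, -7/2)

A = (-1, -7/2)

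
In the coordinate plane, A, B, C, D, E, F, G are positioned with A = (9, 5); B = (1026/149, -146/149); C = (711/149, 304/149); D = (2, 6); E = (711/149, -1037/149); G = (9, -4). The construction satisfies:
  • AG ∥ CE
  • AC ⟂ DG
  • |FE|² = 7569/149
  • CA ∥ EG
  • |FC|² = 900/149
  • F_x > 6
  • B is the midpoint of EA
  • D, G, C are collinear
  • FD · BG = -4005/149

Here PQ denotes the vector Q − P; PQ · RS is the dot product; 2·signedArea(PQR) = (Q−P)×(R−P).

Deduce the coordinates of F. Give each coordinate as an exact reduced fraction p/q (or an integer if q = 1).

1. F_x = 921/149  [line -315/149·x + 450/149·y + 1935/149 = 0 ∩ |FE|² = 7569/149]
2. F_y = 4/149  [line -315/149·x + 450/149·y + 1935/149 = 0 ∩ |FE|² = 7569/149]
   → F = (921/149, 4/149)

F = (921/149, 4/149)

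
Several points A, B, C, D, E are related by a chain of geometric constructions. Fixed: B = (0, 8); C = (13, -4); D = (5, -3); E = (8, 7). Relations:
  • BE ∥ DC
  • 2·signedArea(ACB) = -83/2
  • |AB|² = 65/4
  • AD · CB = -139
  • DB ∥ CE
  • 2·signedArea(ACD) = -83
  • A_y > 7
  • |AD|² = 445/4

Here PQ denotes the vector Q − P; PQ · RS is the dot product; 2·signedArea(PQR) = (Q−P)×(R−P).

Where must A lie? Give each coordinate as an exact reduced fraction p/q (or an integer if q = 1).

1. A_x = 4  [2·signedArea(ACB) = -83/2 ∩ AD · CB = -139]
2. A_y = 15/2  [2·signedArea(ACB) = -83/2 ∩ AD · CB = -139]
   → A = (4, 15/2)

A = (4, 15/2)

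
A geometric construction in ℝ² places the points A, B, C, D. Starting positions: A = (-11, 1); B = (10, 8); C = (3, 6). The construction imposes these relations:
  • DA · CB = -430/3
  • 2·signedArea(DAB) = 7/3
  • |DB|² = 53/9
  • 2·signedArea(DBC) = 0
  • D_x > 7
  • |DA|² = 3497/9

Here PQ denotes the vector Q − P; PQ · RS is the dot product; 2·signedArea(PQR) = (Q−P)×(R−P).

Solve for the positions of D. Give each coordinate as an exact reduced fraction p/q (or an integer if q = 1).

1. D_x = 23/3  [2·signedArea(DBC) = 0 ∩ DA · CB = -430/3]
2. D_y = 22/3  [2·signedArea(DBC) = 0 ∩ DA · CB = -430/3]
   → D = (23/3, 22/3)

D = (23/3, 22/3)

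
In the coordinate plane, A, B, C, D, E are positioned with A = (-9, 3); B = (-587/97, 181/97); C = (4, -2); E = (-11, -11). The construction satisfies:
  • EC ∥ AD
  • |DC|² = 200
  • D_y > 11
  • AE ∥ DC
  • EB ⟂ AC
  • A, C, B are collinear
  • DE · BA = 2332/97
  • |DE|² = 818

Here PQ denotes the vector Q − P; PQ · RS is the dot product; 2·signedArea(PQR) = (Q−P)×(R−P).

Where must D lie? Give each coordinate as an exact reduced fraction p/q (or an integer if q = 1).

1. D_x = 6  [AE ∥ DC ∩ EC ∥ AD]
2. D_y = 12  [AE ∥ DC ∩ EC ∥ AD]
   → D = (6, 12)

D = (6, 12)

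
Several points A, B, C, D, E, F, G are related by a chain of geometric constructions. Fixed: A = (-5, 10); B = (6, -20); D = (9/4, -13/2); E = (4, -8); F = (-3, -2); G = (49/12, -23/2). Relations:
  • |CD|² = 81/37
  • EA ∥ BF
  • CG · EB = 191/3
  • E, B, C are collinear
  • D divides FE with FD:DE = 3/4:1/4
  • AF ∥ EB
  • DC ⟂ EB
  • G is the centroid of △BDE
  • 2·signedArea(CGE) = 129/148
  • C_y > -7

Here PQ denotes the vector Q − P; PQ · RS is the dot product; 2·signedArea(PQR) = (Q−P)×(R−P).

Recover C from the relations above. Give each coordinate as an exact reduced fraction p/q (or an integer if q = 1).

C = (549/148, -463/74)

1. C_x = 549/148  [E, B, C are collinear ∩ DC ⟂ EB]
2. C_y = -463/74  [E, B, C are collinear ∩ DC ⟂ EB]
   → C = (549/148, -463/74)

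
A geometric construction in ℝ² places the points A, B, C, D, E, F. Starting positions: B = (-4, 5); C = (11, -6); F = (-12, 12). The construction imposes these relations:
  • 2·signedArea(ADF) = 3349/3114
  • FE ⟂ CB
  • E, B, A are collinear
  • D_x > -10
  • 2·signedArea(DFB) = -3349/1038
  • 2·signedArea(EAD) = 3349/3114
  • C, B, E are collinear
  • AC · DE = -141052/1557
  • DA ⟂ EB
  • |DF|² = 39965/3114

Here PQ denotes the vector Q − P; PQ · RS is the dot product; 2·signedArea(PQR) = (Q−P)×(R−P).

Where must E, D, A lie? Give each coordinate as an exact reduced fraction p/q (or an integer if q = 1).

1. E_x = -4339/346  [C, B, E are collinear ∩ FE ⟂ CB]
2. E_y = 3897/346  [C, B, E are collinear ∩ FE ⟂ CB]
   → E = (-4339/346, 3897/346)
3. D_x = -9875/1038  [line 7·x + 8·y + -9107/1038 = 0 ∩ |DF|² = 39965/3114]
4. D_y = 9779/1038  [line 7·x + 8·y + -9107/1038 = 0 ∩ |DF|² = 39965/3114]
   → D = (-9875/1038, 9779/1038)
5. A_x = -1677/173  [E, B, A are collinear ∩ DA ⟂ EB]
6. A_y = 4762/519  [E, B, A are collinear ∩ DA ⟂ EB]
   → A = (-1677/173, 4762/519)

A = (-1677/173, 4762/519)
D = (-9875/1038, 9779/1038)
E = (-4339/346, 3897/346)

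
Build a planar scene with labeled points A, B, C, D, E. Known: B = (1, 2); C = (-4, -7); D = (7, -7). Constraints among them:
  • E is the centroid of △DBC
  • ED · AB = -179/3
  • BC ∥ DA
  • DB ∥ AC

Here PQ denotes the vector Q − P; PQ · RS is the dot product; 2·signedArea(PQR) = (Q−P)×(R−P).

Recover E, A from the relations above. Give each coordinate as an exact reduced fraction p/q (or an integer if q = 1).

1. E_x = 4/3  [E is the centroid of △DBC]
2. E_y = -4  [E is the centroid of △DBC]
   → E = (4/3, -4)
3. A_x = 2  [DB ∥ AC ∩ BC ∥ DA]
4. A_y = -16  [DB ∥ AC ∩ BC ∥ DA]
   → A = (2, -16)

A = (2, -16)
E = (4/3, -4)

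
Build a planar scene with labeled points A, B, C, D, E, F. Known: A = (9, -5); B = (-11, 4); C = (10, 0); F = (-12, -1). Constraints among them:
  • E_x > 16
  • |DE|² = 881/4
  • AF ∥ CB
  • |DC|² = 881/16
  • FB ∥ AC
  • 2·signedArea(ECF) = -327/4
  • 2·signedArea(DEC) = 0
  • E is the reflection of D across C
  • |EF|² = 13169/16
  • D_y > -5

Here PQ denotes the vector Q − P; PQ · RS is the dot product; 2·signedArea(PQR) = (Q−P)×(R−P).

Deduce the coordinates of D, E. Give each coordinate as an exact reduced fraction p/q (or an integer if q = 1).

1. E_x = 65/4  [line 1·x + -22·y + 287/4 = 0 ∩ |EF|² = 13169/16]
2. E_y = 4  [line 1·x + -22·y + 287/4 = 0 ∩ |EF|² = 13169/16]
   → E = (65/4, 4)
3. D_x = 15/4  [2·signedArea(DEC) = 0 ∩ E is the reflection of D across C]
4. D_y = -4  [2·signedArea(DEC) = 0 ∩ E is the reflection of D across C]
   → D = (15/4, -4)

D = (15/4, -4)
E = (65/4, 4)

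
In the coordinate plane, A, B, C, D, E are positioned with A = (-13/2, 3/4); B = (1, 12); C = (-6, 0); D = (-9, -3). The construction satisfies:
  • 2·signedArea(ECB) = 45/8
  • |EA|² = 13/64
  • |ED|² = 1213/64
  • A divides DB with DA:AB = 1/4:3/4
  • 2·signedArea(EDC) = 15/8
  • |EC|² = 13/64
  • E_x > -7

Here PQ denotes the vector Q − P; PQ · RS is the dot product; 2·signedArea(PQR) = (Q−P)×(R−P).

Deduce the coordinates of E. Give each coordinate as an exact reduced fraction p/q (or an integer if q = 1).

1. E_x = -25/4  [2·signedArea(EDC) = 15/8 ∩ 2·signedArea(ECB) = 45/8]
2. E_y = 3/8  [2·signedArea(EDC) = 15/8 ∩ 2·signedArea(ECB) = 45/8]
   → E = (-25/4, 3/8)

E = (-25/4, 3/8)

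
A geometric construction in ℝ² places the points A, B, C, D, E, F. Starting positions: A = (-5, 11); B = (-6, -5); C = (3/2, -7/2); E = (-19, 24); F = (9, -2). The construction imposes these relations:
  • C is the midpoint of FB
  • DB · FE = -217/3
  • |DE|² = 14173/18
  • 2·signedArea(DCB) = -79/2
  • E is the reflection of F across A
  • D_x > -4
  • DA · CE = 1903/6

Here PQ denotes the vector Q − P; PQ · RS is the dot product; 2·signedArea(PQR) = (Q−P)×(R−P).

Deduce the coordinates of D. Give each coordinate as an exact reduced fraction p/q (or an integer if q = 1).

D = (-19/6, 5/6)

1. D_x = -19/6  [2·signedArea(DCB) = -79/2 ∩ DB · FE = -217/3]
2. D_y = 5/6  [2·signedArea(DCB) = -79/2 ∩ DB · FE = -217/3]
   → D = (-19/6, 5/6)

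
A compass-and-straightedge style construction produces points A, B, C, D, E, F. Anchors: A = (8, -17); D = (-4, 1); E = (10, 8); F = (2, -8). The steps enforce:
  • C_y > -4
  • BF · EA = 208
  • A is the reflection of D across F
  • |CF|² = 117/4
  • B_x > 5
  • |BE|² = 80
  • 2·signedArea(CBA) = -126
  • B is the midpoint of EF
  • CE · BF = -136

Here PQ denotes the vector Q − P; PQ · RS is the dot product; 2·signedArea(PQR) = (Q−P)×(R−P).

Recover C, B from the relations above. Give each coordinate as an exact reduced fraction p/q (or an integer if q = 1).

B = (6, 0)
C = (-1, -7/2)

1. B_x = 6  [B is the midpoint of EF]
2. B_y = 0  [B is the midpoint of EF]
   → B = (6, 0)
3. C_x = -1  [CE · BF = -136 ∩ 2·signedArea(CBA) = -126]
4. C_y = -7/2  [CE · BF = -136 ∩ 2·signedArea(CBA) = -126]
   → C = (-1, -7/2)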